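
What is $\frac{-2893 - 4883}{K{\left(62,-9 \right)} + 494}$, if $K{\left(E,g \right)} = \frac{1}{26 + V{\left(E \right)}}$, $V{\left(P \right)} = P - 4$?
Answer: $- \frac{653184}{41497} \approx -15.741$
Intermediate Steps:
$V{\left(P \right)} = -4 + P$ ($V{\left(P \right)} = P - 4 = -4 + P$)
$K{\left(E,g \right)} = \frac{1}{22 + E}$ ($K{\left(E,g \right)} = \frac{1}{26 + \left(-4 + E\right)} = \frac{1}{22 + E}$)
$\frac{-2893 - 4883}{K{\left(62,-9 \right)} + 494} = \frac{-2893 - 4883}{\frac{1}{22 + 62} + 494} = - \frac{7776}{\frac{1}{84} + 494} = - \frac{7776}{\frac{41497}{84}} = \left(-7776\right) \frac{84}{41497} = - \frac{653184}{41497}$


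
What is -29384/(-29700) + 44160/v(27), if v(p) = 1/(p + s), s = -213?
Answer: -60987160654/7425 ≈ -8.2138e+6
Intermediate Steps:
v(p) = 1/(-213 + p) (v(p) = 1/(p - 213) = 1/(-213 + p))
-29384/(-29700) + 44160/v(27) = -29384/(-29700) + 44160/(1/(-213 + 27)) = -29384*(-1/29700) + 44160/(1/(-186)) = 7346/7425 + 44160/(-1/186) = 7346/7425 + 44160*(-186) = 7346/7425 - 8213760 = -60987160654/7425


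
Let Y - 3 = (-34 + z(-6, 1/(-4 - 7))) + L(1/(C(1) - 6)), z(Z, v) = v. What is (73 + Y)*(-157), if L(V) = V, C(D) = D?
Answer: -360158/55 ≈ -6548.3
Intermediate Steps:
Y = -1721/55 (Y = 3 + ((-34 + 1/(-4 - 7)) + 1/(1 - 6)) = 3 + ((-34 + 1/(-11)) + 1/(-5)) = 3 + ((-34 - 1/11) - 1/5) = 3 + (-375/11 - 1/5) = 3 - 1886/55 = -1721/55 ≈ -31.291)
(73 + Y)*(-157) = (73 - 1721/55)*(-157) = (2294/55)*(-157) = -360158/55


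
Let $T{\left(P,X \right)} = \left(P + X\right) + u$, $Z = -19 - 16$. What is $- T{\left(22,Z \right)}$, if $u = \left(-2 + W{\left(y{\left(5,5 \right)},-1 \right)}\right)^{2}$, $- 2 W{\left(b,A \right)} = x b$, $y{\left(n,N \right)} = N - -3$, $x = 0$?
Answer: $9$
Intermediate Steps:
$Z = -35$ ($Z = -19 - 16 = -35$)
$y{\left(n,N \right)} = 3 + N$ ($y{\left(n,N \right)} = N + 3 = 3 + N$)
$W{\left(b,A \right)} = 0$ ($W{\left(b,A \right)} = - \frac{0 b}{2} = \left(- \frac{1}{2}\right) 0 = 0$)
$u = 4$ ($u = \left(-2 + 0\right)^{2} = \left(-2\right)^{2} = 4$)
$T{\left(P,X \right)} = 4 + P + X$ ($T{\left(P,X \right)} = \left(P + X\right) + 4 = 4 + P + X$)
$- T{\left(22,Z \right)} = - (4 + 22 - 35) = \left(-1\right) \left(-9\right) = 9$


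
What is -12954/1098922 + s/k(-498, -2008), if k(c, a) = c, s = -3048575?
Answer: 1675069842529/273631578 ≈ 6121.6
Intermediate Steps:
-12954/1098922 + s/k(-498, -2008) = -12954/1098922 - 3048575/(-498) = -12954*1/1098922 - 3048575*(-1/498) = -6477/549461 + 3048575/498 = 1675069842529/273631578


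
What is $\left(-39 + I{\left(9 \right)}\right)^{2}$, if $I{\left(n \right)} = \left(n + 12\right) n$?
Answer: $22500$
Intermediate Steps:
$I{\left(n \right)} = n \left(12 + n\right)$ ($I{\left(n \right)} = \left(12 + n\right) n = n \left(12 + n\right)$)
$\left(-39 + I{\left(9 \right)}\right)^{2} = \left(-39 + 9 \left(12 + 9\right)\right)^{2} = \left(-39 + 9 \cdot 21\right)^{2} = \left(-39 + 189\right)^{2} = 150^{2} = 22500$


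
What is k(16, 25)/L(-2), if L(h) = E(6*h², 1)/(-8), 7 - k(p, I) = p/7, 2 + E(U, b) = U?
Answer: -12/7 ≈ -1.7143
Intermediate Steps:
E(U, b) = -2 + U
k(p, I) = 7 - p/7
L(h) = ¼ - 3*h²/4 (L(h) = (-2 + 6*h²)/(-8) = (-2 + 6*h²)*(-⅛) = ¼ - 3*h²/4)
k(16, 25)/L(-2) = (7 - ⅐*16)/(¼ - ¾*(-2)²) = (7 - 16/7)/(¼ - ¾*4) = 33/(7*(¼ - 3)) = 33/(7*(-11/4)) = (33/7)*(-4/11) = -12/7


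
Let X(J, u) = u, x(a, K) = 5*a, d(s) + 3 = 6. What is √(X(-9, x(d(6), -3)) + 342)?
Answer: √357 ≈ 18.894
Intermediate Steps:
d(s) = 3 (d(s) = -3 + 6 = 3)
√(X(-9, x(d(6), -3)) + 342) = √(5*3 + 342) = √(15 + 342) = √357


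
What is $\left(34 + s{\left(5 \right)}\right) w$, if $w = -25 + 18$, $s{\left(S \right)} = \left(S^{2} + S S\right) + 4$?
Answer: $-616$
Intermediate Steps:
$s{\left(S \right)} = 4 + 2 S^{2}$ ($s{\left(S \right)} = \left(S^{2} + S^{2}\right) + 4 = 2 S^{2} + 4 = 4 + 2 S^{2}$)
$w = -7$
$\left(34 + s{\left(5 \right)}\right) w = \left(34 + \left(4 + 2 \cdot 5^{2}\right)\right) \left(-7\right) = \left(34 + \left(4 + 2 \cdot 25\right)\right) \left(-7\right) = \left(34 + \left(4 + 50\right)\right) \left(-7\right) = \left(34 + 54\right) \left(-7\right) = 88 \left(-7\right) = -616$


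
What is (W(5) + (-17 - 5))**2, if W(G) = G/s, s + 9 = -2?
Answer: 61009/121 ≈ 504.21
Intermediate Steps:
s = -11 (s = -9 - 2 = -11)
W(G) = -G/11 (W(G) = G/(-11) = G*(-1/11) = -G/11)
(W(5) + (-17 - 5))**2 = (-1/11*5 + (-17 - 5))**2 = (-5/11 - 22)**2 = (-247/11)**2 = 61009/121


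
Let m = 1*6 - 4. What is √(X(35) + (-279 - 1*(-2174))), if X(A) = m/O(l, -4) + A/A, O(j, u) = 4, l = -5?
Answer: √7586/2 ≈ 43.549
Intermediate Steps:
m = 2 (m = 6 - 4 = 2)
X(A) = 3/2 (X(A) = 2/4 + A/A = 2*(¼) + 1 = ½ + 1 = 3/2)
√(X(35) + (-279 - 1*(-2174))) = √(3/2 + (-279 - 1*(-2174))) = √(3/2 + (-279 + 2174)) = √(3/2 + 1895) = √(3793/2) = √7586/2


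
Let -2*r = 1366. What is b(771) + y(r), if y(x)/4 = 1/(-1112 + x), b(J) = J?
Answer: 1383941/1795 ≈ 771.00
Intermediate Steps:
r = -683 (r = -1/2*1366 = -683)
y(x) = 4/(-1112 + x)
b(771) + y(r) = 771 + 4/(-1112 - 683) = 771 + 4/(-1795) = 771 + 4*(-1/1795) = 771 - 4/1795 = 1383941/1795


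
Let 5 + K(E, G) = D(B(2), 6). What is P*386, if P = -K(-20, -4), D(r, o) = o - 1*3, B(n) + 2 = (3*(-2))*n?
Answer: 772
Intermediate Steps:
B(n) = -2 - 6*n (B(n) = -2 + (3*(-2))*n = -2 - 6*n)
D(r, o) = -3 + o (D(r, o) = o - 3 = -3 + o)
K(E, G) = -2 (K(E, G) = -5 + (-3 + 6) = -5 + 3 = -2)
P = 2 (P = -1*(-2) = 2)
P*386 = 2*386 = 772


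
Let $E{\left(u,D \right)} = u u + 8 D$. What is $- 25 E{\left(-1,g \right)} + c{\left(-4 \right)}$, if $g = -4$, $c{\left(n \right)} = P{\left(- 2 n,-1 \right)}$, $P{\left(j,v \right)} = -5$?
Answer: $770$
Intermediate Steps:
$c{\left(n \right)} = -5$
$E{\left(u,D \right)} = u^{2} + 8 D$
$- 25 E{\left(-1,g \right)} + c{\left(-4 \right)} = - 25 \left(\left(-1\right)^{2} + 8 \left(-4\right)\right) - 5 = - 25 \left(1 - 32\right) - 5 = \left(-25\right) \left(-31\right) - 5 = 775 - 5 = 770$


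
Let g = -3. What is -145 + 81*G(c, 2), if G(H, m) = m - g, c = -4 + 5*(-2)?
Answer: 260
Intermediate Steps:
c = -14 (c = -4 - 10 = -14)
G(H, m) = 3 + m (G(H, m) = m - 1*(-3) = m + 3 = 3 + m)
-145 + 81*G(c, 2) = -145 + 81*(3 + 2) = -145 + 81*5 = -145 + 405 = 260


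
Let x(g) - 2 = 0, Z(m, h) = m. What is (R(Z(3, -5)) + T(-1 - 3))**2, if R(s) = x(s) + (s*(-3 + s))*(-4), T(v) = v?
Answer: 4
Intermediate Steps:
x(g) = 2 (x(g) = 2 + 0 = 2)
R(s) = 2 - 4*s*(-3 + s) (R(s) = 2 + (s*(-3 + s))*(-4) = 2 - 4*s*(-3 + s))
(R(Z(3, -5)) + T(-1 - 3))**2 = ((2 - 4*3**2 + 12*3) + (-1 - 3))**2 = ((2 - 4*9 + 36) - 4)**2 = ((2 - 36 + 36) - 4)**2 = (2 - 4)**2 = (-2)**2 = 4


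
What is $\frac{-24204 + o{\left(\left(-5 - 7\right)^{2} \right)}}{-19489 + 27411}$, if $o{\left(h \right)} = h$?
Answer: $- \frac{12030}{3961} \approx -3.0371$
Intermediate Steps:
$\frac{-24204 + o{\left(\left(-5 - 7\right)^{2} \right)}}{-19489 + 27411} = \frac{-24204 + \left(-5 - 7\right)^{2}}{-19489 + 27411} = \frac{-24204 + \left(-12\right)^{2}}{7922} = \left(-24204 + 144\right) \frac{1}{7922} = \left(-24060\right) \frac{1}{7922} = - \frac{12030}{3961}$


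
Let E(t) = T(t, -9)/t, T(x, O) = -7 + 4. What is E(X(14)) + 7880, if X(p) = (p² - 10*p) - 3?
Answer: 417637/53 ≈ 7879.9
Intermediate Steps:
X(p) = -3 + p² - 10*p
T(x, O) = -3
E(t) = -3/t
E(X(14)) + 7880 = -3/(-3 + 14² - 10*14) + 7880 = -3/(-3 + 196 - 140) + 7880 = -3/53 + 7880 = 417637/53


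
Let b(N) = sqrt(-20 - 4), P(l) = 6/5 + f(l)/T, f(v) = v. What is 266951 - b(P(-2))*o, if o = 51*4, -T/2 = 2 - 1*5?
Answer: 266951 - 408*I*sqrt(6) ≈ 2.6695e+5 - 999.39*I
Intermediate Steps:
T = 6 (T = -2*(2 - 1*5) = -2*(2 - 5) = -2*(-3) = 6)
P(l) = 6/5 + l/6
o = 204
b(N) = 2*I*sqrt(6) (b(N) = sqrt(-24) = 2*I*sqrt(6))
266951 - b(P(-2))*o = 266951 - 2*I*sqrt(6)*204 = 266951 - 408*I*sqrt(6)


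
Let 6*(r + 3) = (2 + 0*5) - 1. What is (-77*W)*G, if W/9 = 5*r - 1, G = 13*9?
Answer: 2459457/2 ≈ 1.2297e+6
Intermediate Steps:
G = 117
r = -17/6 (r = -3 + ((2 + 0*5) - 1)/6 = -3 + ((2 + 0) - 1)/6 = -3 + (2 - 1)/6 = -3 + (⅙)*1 = -3 + ⅙ = -17/6 ≈ -2.8333)
W = -273/2 (W = 9*(5*(-17/6) - 1) = 9*(-85/6 - 1) = 9*(-91/6) = -273/2 ≈ -136.50)
(-77*W)*G = -77*(-273/2)*117 = (21021/2)*117 = 2459457/2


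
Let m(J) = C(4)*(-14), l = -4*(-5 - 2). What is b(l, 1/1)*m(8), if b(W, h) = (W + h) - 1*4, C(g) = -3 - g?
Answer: 2450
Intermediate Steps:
l = 28 (l = -4*(-7) = 28)
m(J) = 98 (m(J) = (-3 - 1*4)*(-14) = (-3 - 4)*(-14) = -7*(-14) = 98)
b(W, h) = -4 + W + h (b(W, h) = (W + h) - 4 = -4 + W + h)
b(l, 1/1)*m(8) = (-4 + 28 + 1/1)*98 = (-4 + 28 + 1)*98 = 25*98 = 2450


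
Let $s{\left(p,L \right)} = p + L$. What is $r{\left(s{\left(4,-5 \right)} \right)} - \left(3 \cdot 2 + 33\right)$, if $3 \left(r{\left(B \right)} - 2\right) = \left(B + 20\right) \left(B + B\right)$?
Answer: $- \frac{149}{3} \approx -49.667$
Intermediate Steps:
$s{\left(p,L \right)} = L + p$
$r{\left(B \right)} = 2 + \frac{2 B \left(20 + B\right)}{3}$ ($r{\left(B \right)} = 2 + \frac{\left(B + 20\right) \left(B + B\right)}{3} = 2 + \frac{\left(20 + B\right) 2 B}{3} = 2 + \frac{2 B \left(20 + B\right)}{3}$)
$r{\left(s{\left(4,-5 \right)} \right)} - \left(3 \cdot 2 + 33\right) = \left(2 + \frac{2 \left(-5 + 4\right)^{2}}{3} + \frac{40 \left(-5 + 4\right)}{3}\right) - \left(3 \cdot 2 + 33\right) = \left(2 + \frac{2 \left(-1\right)^{2}}{3} + \frac{40}{3} \left(-1\right)\right) - \left(6 + 33\right) = \left(2 + \frac{2}{3} \cdot 1 - \frac{40}{3}\right) - 39 = \left(2 + \frac{2}{3} - \frac{40}{3}\right) - 39 = - \frac{32}{3} - 39 = - \frac{149}{3}$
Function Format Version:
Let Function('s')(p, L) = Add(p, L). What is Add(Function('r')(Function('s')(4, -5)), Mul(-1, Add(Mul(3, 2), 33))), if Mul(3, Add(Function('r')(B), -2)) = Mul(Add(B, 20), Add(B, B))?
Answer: Rational(-149, 3) ≈ -49.667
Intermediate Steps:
Function('s')(p, L) = Add(L, p)
Function('r')(B) = Add(2, Mul(Rational(2, 3), B, Add(20, B))) (Function('r')(B) = Add(2, Mul(Rational(1, 3), Mul(Add(B, 20), Add(B, B)))) = Add(2, Mul(Rational(1, 3), Mul(Add(20, B), Mul(2, B)))) = Add(2, Mul(Rational(1, 3), Mul(2, B, Add(20, B)))) = Add(2, Mul(Rational(2, 3), B, Add(20, B))))
Add(Function('r')(Function('s')(4, -5)), Mul(-1, Add(Mul(3, 2), 33))) = Add(Add(2, Mul(Rational(2, 3), Pow(Add(-5, 4), 2)), Mul(Rational(40, 3), Add(-5, 4))), Mul(-1, Add(Mul(3, 2), 33))) = Add(Add(2, Mul(Rational(2, 3), Pow(-1, 2)), Mul(Rational(40, 3), -1)), Mul(-1, Add(6, 33))) = Add(Add(2, Mul(Rational(2, 3), 1), Rational(-40, 3)), Mul(-1, 39)) = Add(Add(2, Rational(2, 3), Rational(-40, 3)), -39) = Add(Rational(-32, 3), -39) = Rational(-149, 3)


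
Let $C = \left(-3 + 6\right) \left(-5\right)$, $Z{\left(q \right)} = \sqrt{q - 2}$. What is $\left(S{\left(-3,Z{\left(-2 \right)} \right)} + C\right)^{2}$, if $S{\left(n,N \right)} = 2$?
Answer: $169$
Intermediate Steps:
$Z{\left(q \right)} = \sqrt{-2 + q}$
$C = -15$ ($C = 3 \left(-5\right) = -15$)
$\left(S{\left(-3,Z{\left(-2 \right)} \right)} + C\right)^{2} = \left(2 - 15\right)^{2} = \left(-13\right)^{2} = 169$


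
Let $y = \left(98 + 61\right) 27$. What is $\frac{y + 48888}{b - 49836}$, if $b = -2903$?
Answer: $- \frac{53181}{52739} \approx -1.0084$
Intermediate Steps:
$y = 4293$ ($y = 159 \cdot 27 = 4293$)
$\frac{y + 48888}{b - 49836} = \frac{4293 + 48888}{-2903 - 49836} = \frac{53181}{-52739} = 53181 \left(- \frac{1}{52739}\right) = - \frac{53181}{52739}$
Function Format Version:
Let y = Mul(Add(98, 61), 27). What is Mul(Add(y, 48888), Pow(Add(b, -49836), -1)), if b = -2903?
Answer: Rational(-53181, 52739) ≈ -1.0084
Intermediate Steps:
y = 4293 (y = Mul(159, 27) = 4293)
Mul(Add(y, 48888), Pow(Add(b, -49836), -1)) = Mul(Add(4293, 48888), Pow(Add(-2903, -49836), -1)) = Mul(53181, Pow(-52739, -1)) = Mul(53181, Rational(-1, 52739)) = Rational(-53181, 52739)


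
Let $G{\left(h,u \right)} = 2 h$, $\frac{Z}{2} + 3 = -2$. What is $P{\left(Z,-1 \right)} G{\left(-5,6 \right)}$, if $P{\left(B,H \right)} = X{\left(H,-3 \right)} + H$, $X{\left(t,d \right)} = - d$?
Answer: $-20$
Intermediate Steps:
$Z = -10$ ($Z = -6 + 2 \left(-2\right) = -6 - 4 = -10$)
$P{\left(B,H \right)} = 3 + H$ ($P{\left(B,H \right)} = \left(-1\right) \left(-3\right) + H = 3 + H$)
$P{\left(Z,-1 \right)} G{\left(-5,6 \right)} = \left(3 - 1\right) 2 \left(-5\right) = 2 \left(-10\right) = -20$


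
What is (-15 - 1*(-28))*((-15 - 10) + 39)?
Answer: 182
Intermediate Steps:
(-15 - 1*(-28))*((-15 - 10) + 39) = (-15 + 28)*(-25 + 39) = 13*14 = 182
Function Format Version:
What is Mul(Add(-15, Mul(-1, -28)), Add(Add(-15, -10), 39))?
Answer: 182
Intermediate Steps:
Mul(Add(-15, Mul(-1, -28)), Add(Add(-15, -10), 39)) = Mul(Add(-15, 28), Add(-25, 39)) = Mul(13, 14) = 182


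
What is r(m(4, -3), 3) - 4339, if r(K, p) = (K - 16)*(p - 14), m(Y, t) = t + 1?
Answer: -4141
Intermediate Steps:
m(Y, t) = 1 + t
r(K, p) = (-16 + K)*(-14 + p)
r(m(4, -3), 3) - 4339 = (224 - 16*3 - 14*(1 - 3) + (1 - 3)*3) - 4339 = (224 - 48 - 14*(-2) - 2*3) - 4339 = (224 - 48 + 28 - 6) - 4339 = 198 - 4339 = -4141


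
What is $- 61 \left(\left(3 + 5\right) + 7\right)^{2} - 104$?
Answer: $-13829$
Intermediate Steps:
$- 61 \left(\left(3 + 5\right) + 7\right)^{2} - 104 = - 61 \left(8 + 7\right)^{2} - 104 = - 61 \cdot 15^{2} - 104 = \left(-61\right) 225 - 104 = -13725 - 104 = -13829$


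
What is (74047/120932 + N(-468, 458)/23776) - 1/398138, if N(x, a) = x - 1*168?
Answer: 20947303001379/35773685089688 ≈ 0.58555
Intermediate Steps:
N(x, a) = -168 + x (N(x, a) = x - 168 = -168 + x)
(74047/120932 + N(-468, 458)/23776) - 1/398138 = (74047/120932 + (-168 - 468)/23776) - 1/398138 = (74047*(1/120932) - 636*1/23776) - 1*1/398138 = (74047/120932 - 159/5944) - 1/398138 = 105226795/179704952 - 1/398138 = 20947303001379/35773685089688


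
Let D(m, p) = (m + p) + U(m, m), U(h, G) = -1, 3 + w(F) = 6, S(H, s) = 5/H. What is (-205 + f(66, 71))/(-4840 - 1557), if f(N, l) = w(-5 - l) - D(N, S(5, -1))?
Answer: 268/6397 ≈ 0.041895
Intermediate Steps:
w(F) = 3 (w(F) = -3 + 6 = 3)
D(m, p) = -1 + m + p (D(m, p) = (m + p) - 1 = -1 + m + p)
f(N, l) = 3 - N (f(N, l) = 3 - (-1 + N + 5/5) = 3 - (-1 + N + 5*(1/5)) = 3 - (-1 + N + 1) = 3 - N)
(-205 + f(66, 71))/(-4840 - 1557) = (-205 + (3 - 1*66))/(-4840 - 1557) = (-205 + (3 - 66))/(-6397) = (-205 - 63)*(-1/6397) = -268*(-1/6397) = 268/6397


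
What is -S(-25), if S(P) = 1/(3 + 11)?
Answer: -1/14 ≈ -0.071429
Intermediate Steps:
S(P) = 1/14
-S(-25) = -1*1/14 = -1/14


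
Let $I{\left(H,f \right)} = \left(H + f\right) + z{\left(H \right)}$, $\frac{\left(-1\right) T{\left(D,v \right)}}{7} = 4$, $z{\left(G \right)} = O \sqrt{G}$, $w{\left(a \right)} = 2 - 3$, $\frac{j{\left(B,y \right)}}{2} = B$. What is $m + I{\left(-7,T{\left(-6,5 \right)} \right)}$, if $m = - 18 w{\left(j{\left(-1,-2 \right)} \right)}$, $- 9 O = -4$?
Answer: $-17 + \frac{4 i \sqrt{7}}{9} \approx -17.0 + 1.1759 i$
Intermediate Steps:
$O = \frac{4}{9}$ ($O = \left(- \frac{1}{9}\right) \left(-4\right) = \frac{4}{9} \approx 0.44444$)
$j{\left(B,y \right)} = 2 B$
$w{\left(a \right)} = -1$ ($w{\left(a \right)} = 2 - 3 = -1$)
$z{\left(G \right)} = \frac{4 \sqrt{G}}{9}$
$T{\left(D,v \right)} = -28$ ($T{\left(D,v \right)} = \left(-7\right) 4 = -28$)
$I{\left(H,f \right)} = H + f + \frac{4 \sqrt{H}}{9}$ ($I{\left(H,f \right)} = \left(H + f\right) + \frac{4 \sqrt{H}}{9} = H + f + \frac{4 \sqrt{H}}{9}$)
$m = 18$ ($m = \left(-18\right) \left(-1\right) = 18$)
$m + I{\left(-7,T{\left(-6,5 \right)} \right)} = 18 - \left(35 - \frac{4 i \sqrt{7}}{9}\right) = -17 + \frac{4 i \sqrt{7}}{9}$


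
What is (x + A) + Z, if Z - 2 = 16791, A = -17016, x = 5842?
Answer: 5619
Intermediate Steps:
Z = 16793 (Z = 2 + 16791 = 16793)
(x + A) + Z = (5842 - 17016) + 16793 = -11174 + 16793 = 5619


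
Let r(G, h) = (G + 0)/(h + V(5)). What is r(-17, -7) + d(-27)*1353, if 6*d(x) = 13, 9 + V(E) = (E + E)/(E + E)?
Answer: 87979/30 ≈ 2932.6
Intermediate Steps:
V(E) = -8 (V(E) = -9 + (E + E)/(E + E) = -9 + (2*E)/((2*E)) = -9 + (2*E)*(1/(2*E)) = -9 + 1 = -8)
r(G, h) = G/(-8 + h) (r(G, h) = (G + 0)/(h - 8) = G/(-8 + h))
d(x) = 13/6 (d(x) = (⅙)*13 = 13/6)
r(-17, -7) + d(-27)*1353 = -17/(-8 - 7) + (13/6)*1353 = -17/(-15) + 5863/2 = -17*(-1/15) + 5863/2 = 17/15 + 5863/2 = 87979/30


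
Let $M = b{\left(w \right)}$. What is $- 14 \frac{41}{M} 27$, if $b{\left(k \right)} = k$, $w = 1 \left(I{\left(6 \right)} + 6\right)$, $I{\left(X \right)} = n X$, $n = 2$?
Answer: $-861$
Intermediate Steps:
$I{\left(X \right)} = 2 X$
$w = 18$ ($w = 1 \left(2 \cdot 6 + 6\right) = 1 \left(12 + 6\right) = 1 \cdot 18 = 18$)
$M = 18$
$- 14 \frac{41}{M} 27 = - 14 \cdot \frac{41}{18} \cdot 27 = - 14 \cdot 41 \cdot \frac{1}{18} \cdot 27 = \left(-14\right) \frac{41}{18} \cdot 27 = \left(- \frac{287}{9}\right) 27 = -861$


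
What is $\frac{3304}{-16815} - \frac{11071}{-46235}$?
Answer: $\frac{22643}{527079} \approx 0.042959$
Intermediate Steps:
$\frac{3304}{-16815} - \frac{11071}{-46235} = 3304 \left(- \frac{1}{16815}\right) - - \frac{11071}{46235} = - \frac{56}{285} + \frac{11071}{46235} = \frac{22643}{527079}$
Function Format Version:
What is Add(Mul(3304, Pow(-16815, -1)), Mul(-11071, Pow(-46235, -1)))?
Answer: Rational(22643, 527079) ≈ 0.042959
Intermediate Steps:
Add(Mul(3304, Pow(-16815, -1)), Mul(-11071, Pow(-46235, -1))) = Add(Mul(3304, Rational(-1, 16815)), Mul(-11071, Rational(-1, 46235))) = Add(Rational(-56, 285), Rational(11071, 46235)) = Rational(22643, 527079)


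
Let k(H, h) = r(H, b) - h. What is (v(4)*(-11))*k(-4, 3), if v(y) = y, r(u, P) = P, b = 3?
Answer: 0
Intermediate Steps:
k(H, h) = 3 - h
(v(4)*(-11))*k(-4, 3) = (4*(-11))*(3 - 1*3) = -44*(3 - 3) = -44*0 = 0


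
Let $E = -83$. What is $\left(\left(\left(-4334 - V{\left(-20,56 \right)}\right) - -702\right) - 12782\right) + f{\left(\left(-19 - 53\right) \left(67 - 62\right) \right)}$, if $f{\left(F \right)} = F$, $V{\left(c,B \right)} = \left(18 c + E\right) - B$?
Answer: $-16275$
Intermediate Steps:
$V{\left(c,B \right)} = -83 - B + 18 c$ ($V{\left(c,B \right)} = \left(18 c - 83\right) - B = \left(-83 + 18 c\right) - B = -83 - B + 18 c$)
$\left(\left(\left(-4334 - V{\left(-20,56 \right)}\right) - -702\right) - 12782\right) + f{\left(\left(-19 - 53\right) \left(67 - 62\right) \right)} = \left(\left(\left(-4334 - \left(-83 - 56 + 18 \left(-20\right)\right)\right) - -702\right) - 12782\right) + \left(-19 - 53\right) \left(67 - 62\right) = \left(\left(\left(-4334 - \left(-83 - 56 - 360\right)\right) + 702\right) - 12782\right) - 360 = \left(\left(\left(-4334 - -499\right) + 702\right) - 12782\right) - 360 = \left(\left(\left(-4334 + 499\right) + 702\right) - 12782\right) - 360 = \left(\left(-3835 + 702\right) - 12782\right) - 360 = \left(-3133 - 12782\right) - 360 = -15915 - 360 = -16275$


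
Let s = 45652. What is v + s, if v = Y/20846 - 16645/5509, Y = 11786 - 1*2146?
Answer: 374457845387/8202901 ≈ 45649.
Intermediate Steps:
Y = 9640 (Y = 11786 - 2146 = 9640)
v = -20991065/8202901 (v = 9640/20846 - 16645/5509 = 9640*(1/20846) - 16645*1/5509 = 4820/10423 - 16645/5509 = -20991065/8202901 ≈ -2.5590)
v + s = -20991065/8202901 + 45652 = 374457845387/8202901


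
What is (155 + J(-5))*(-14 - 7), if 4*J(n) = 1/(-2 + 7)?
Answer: -65121/20 ≈ -3256.1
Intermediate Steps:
J(n) = 1/20 (J(n) = 1/(4*(-2 + 7)) = (¼)/5 = (¼)*(⅕) = 1/20)
(155 + J(-5))*(-14 - 7) = (155 + 1/20)*(-14 - 7) = (3101/20)*(-21) = -65121/20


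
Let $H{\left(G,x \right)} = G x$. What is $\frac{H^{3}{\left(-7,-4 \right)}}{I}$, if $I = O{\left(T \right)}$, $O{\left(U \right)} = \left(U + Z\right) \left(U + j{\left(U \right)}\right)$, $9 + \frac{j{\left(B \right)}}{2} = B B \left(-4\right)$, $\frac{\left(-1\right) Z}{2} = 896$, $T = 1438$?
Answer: $\frac{2744}{731953941} \approx 3.7489 \cdot 10^{-6}$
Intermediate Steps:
$Z = -1792$ ($Z = \left(-2\right) 896 = -1792$)
$j{\left(B \right)} = -18 - 8 B^{2}$ ($j{\left(B \right)} = -18 + 2 B B \left(-4\right) = -18 + 2 B^{2} \left(-4\right) = -18 + 2 \left(- 4 B^{2}\right) = -18 - 8 B^{2}$)
$O{\left(U \right)} = \left(-1792 + U\right) \left(-18 + U - 8 U^{2}\right)$ ($O{\left(U \right)} = \left(U - 1792\right) \left(U - \left(18 + 8 U^{2}\right)\right) = \left(-1792 + U\right) \left(-18 + U - 8 U^{2}\right)$)
$I = 5855631528$ ($I = 32256 - 2602780 - 8 \cdot 1438^{3} + 14337 \cdot 1438^{2} = 32256 - 2602780 - 23788477376 + 14337 \cdot 2067844 = 32256 - 2602780 - 23788477376 + 29646679428 = 5855631528$)
$\frac{H^{3}{\left(-7,-4 \right)}}{I} = \frac{\left(\left(-7\right) \left(-4\right)\right)^{3}}{5855631528} = 28^{3} \cdot \frac{1}{5855631528} = 21952 \cdot \frac{1}{5855631528} = \frac{2744}{731953941}$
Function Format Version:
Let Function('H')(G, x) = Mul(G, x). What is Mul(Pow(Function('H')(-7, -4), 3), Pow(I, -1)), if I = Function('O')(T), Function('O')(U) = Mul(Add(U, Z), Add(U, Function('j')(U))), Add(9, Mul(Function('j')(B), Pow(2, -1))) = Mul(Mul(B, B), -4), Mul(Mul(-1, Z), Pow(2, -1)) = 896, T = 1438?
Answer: Rational(2744, 731953941) ≈ 3.7489e-6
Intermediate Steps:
Z = -1792 (Z = Mul(-2, 896) = -1792)
Function('j')(B) = Add(-18, Mul(-8, Pow(B, 2))) (Function('j')(B) = Add(-18, Mul(2, Mul(Mul(B, B), -4))) = Add(-18, Mul(2, Mul(Pow(B, 2), -4))) = Add(-18, Mul(2, Mul(-4, Pow(B, 2)))) = Add(-18, Mul(-8, Pow(B, 2))))
Function('O')(U) = Mul(Add(-1792, U), Add(-18, U, Mul(-8, Pow(U, 2)))) (Function('O')(U) = Mul(Add(U, -1792), Add(U, Add(-18, Mul(-8, Pow(U, 2))))) = Mul(Add(-1792, U), Add(-18, U, Mul(-8, Pow(U, 2)))))
I = 5855631528 (I = Add(32256, Mul(-1810, 1438), Mul(-8, Pow(1438, 3)), Mul(14337, Pow(1438, 2))) = Add(32256, -2602780, Mul(-8, 2973559672), Mul(14337, 2067844)) = Add(32256, -2602780, -23788477376, 29646679428) = 5855631528)
Mul(Pow(Function('H')(-7, -4), 3), Pow(I, -1)) = Mul(Pow(Mul(-7, -4), 3), Pow(5855631528, -1)) = Mul(Pow(28, 3), Rational(1, 5855631528)) = Mul(21952, Rational(1, 5855631528)) = Rational(2744, 731953941)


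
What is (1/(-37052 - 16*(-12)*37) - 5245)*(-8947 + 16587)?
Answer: -300017568510/7487 ≈ -4.0072e+7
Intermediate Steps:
(1/(-37052 - 16*(-12)*37) - 5245)*(-8947 + 16587) = (1/(-37052 + 192*37) - 5245)*7640 = (1/(-37052 + 7104) - 5245)*7640 = (1/(-29948) - 5245)*7640 = (-1/29948 - 5245)*7640 = -157077261/29948*7640 = -300017568510/7487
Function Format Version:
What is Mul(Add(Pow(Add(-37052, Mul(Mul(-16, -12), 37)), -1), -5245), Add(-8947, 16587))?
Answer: Rational(-300017568510, 7487) ≈ -4.0072e+7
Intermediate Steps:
Mul(Add(Pow(Add(-37052, Mul(Mul(-16, -12), 37)), -1), -5245), Add(-8947, 16587)) = Mul(Add(Pow(Add(-37052, Mul(192, 37)), -1), -5245), 7640) = Mul(Add(Pow(Add(-37052, 7104), -1), -5245), 7640) = Mul(Add(Pow(-29948, -1), -5245), 7640) = Mul(Add(Rational(-1, 29948), -5245), 7640) = Mul(Rational(-157077261, 29948), 7640) = Rational(-300017568510, 7487)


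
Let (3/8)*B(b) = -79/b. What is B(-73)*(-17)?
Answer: -10744/219 ≈ -49.059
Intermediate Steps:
B(b) = -632/(3*b) (B(b) = 8*(-79/b)/3 = -632/(3*b))
B(-73)*(-17) = -632/3/(-73)*(-17) = -632/3*(-1/73)*(-17) = (632/219)*(-17) = -10744/219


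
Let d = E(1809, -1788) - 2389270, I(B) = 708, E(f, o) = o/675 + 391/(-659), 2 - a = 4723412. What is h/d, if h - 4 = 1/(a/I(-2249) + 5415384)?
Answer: -378533089965150/226104735335450221153 ≈ -1.6741e-6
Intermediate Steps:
a = -4723410 (a = 2 - 1*4723412 = 2 - 4723412 = -4723410)
E(f, o) = -391/659 + o/675 (E(f, o) = o*(1/675) + 391*(-1/659) = o/675 - 391/659 = -391/659 + o/675)
d = -354269489989/148275 (d = (-391/659 + (1/675)*(-1788)) - 2389270 = (-391/659 - 596/225) - 2389270 = -480739/148275 - 2389270 = -354269489989/148275 ≈ -2.3893e+6)
h = 2552912426/638228077 (h = 4 + 1/(-4723410/708 + 5415384) = 4 + 1/(-4723410*1/708 + 5415384) = 4 + 1/(-787235/118 + 5415384) = 4 + 1/(638228077/118) = 4 + 118/638228077 = 2552912426/638228077 ≈ 4.0000)
h/d = 2552912426/(638228077*(-354269489989/148275)) = (2552912426/638228077)*(-148275/354269489989) = -378533089965150/226104735335450221153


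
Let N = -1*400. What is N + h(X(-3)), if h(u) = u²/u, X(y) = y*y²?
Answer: -427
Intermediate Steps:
X(y) = y³
N = -400
h(u) = u
N + h(X(-3)) = -400 + (-3)³ = -400 - 27 = -427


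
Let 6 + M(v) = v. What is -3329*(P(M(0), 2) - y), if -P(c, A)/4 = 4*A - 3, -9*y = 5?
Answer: 582575/9 ≈ 64731.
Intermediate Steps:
y = -5/9 (y = -⅑*5 = -5/9 ≈ -0.55556)
M(v) = -6 + v
P(c, A) = 12 - 16*A (P(c, A) = -4*(4*A - 3) = -4*(-3 + 4*A) = 12 - 16*A)
-3329*(P(M(0), 2) - y) = -3329*((12 - 16*2) - 1*(-5/9)) = -3329*((12 - 32) + 5/9) = -3329*(-20 + 5/9) = -3329*(-175/9) = 582575/9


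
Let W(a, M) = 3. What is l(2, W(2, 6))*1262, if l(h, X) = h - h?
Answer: 0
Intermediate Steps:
l(h, X) = 0
l(2, W(2, 6))*1262 = 0*1262 = 0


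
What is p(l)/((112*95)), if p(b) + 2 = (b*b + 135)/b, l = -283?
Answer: -8079/301112 ≈ -0.026831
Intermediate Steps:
p(b) = -2 + (135 + b**2)/b (p(b) = -2 + (b*b + 135)/b = -2 + (b**2 + 135)/b = -2 + (135 + b**2)/b)
p(l)/((112*95)) = (-2 - 283 + 135/(-283))/((112*95)) = (-2 - 283 + 135*(-1/283))/10640 = (-2 - 283 - 135/283)*(1/10640) = -80790/283*1/10640 = -8079/301112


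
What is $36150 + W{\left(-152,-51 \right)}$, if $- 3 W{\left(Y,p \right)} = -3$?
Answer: $36151$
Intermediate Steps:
$W{\left(Y,p \right)} = 1$ ($W{\left(Y,p \right)} = \left(- \frac{1}{3}\right) \left(-3\right) = 1$)
$36150 + W{\left(-152,-51 \right)} = 36150 + 1 = 36151$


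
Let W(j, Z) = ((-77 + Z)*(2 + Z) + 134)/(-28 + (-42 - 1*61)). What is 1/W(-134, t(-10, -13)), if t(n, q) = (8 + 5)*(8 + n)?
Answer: -131/2606 ≈ -0.050269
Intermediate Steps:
t(n, q) = 104 + 13*n (t(n, q) = 13*(8 + n) = 104 + 13*n)
W(j, Z) = -134/131 - (-77 + Z)*(2 + Z)/131 (W(j, Z) = (134 + (-77 + Z)*(2 + Z))/(-28 + (-42 - 61)) = (134 + (-77 + Z)*(2 + Z))/(-28 - 103) = (134 + (-77 + Z)*(2 + Z))/(-131) = (134 + (-77 + Z)*(2 + Z))*(-1/131) = -134/131 - (-77 + Z)*(2 + Z)/131)
1/W(-134, t(-10, -13)) = 1/(20/131 - (104 + 13*(-10))**2/131 + 75*(104 + 13*(-10))/131) = 1/(20/131 - (104 - 130)**2/131 + 75*(104 - 130)/131) = 1/(20/131 - 1/131*(-26)**2 + (75/131)*(-26)) = 1/(20/131 - 1/131*676 - 1950/131) = 1/(20/131 - 676/131 - 1950/131) = 1/(-2606/131) = -131/2606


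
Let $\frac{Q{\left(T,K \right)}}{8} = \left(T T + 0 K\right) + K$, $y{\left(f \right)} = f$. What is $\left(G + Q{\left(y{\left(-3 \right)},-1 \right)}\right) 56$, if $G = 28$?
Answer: $5152$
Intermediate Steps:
$Q{\left(T,K \right)} = 8 K + 8 T^{2}$ ($Q{\left(T,K \right)} = 8 \left(\left(T T + 0 K\right) + K\right) = 8 \left(\left(T^{2} + 0\right) + K\right) = 8 \left(T^{2} + K\right) = 8 \left(K + T^{2}\right) = 8 K + 8 T^{2}$)
$\left(G + Q{\left(y{\left(-3 \right)},-1 \right)}\right) 56 = \left(28 + \left(8 \left(-1\right) + 8 \left(-3\right)^{2}\right)\right) 56 = \left(28 + \left(-8 + 8 \cdot 9\right)\right) 56 = \left(28 + \left(-8 + 72\right)\right) 56 = \left(28 + 64\right) 56 = 92 \cdot 56 = 5152$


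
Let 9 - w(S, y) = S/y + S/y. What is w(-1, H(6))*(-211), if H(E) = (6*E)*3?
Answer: -102757/54 ≈ -1902.9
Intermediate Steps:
H(E) = 18*E
w(S, y) = 9 - 2*S/y (w(S, y) = 9 - (S/y + S/y) = 9 - 2*S/y)
w(-1, H(6))*(-211) = (9 - 2*(-1)/18*6)*(-211) = (9 - 2*(-1)/108)*(-211) = (9 - 2*(-1)*1/108)*(-211) = (9 + 1/54)*(-211) = (487/54)*(-211) = -102757/54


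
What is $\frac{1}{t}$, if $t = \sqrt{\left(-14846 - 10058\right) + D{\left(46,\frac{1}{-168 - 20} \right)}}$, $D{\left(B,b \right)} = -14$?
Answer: $- \frac{i \sqrt{24918}}{24918} \approx - 0.006335 i$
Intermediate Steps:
$t = i \sqrt{24918}$ ($t = \sqrt{\left(-14846 - 10058\right) - 14} = \sqrt{-24904 - 14} = \sqrt{-24918} = i \sqrt{24918} \approx 157.85 i$)
$\frac{1}{t} = \frac{1}{i \sqrt{24918}} = - \frac{i \sqrt{24918}}{24918}$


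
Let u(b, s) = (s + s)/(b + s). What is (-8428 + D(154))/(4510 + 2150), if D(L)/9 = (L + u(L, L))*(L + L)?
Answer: 105308/1665 ≈ 63.248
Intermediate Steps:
u(b, s) = 2*s/(b + s) (u(b, s) = (2*s)/(b + s) = 2*s/(b + s))
D(L) = 18*L*(1 + L) (D(L) = 9*((L + 2*L/(L + L))*(L + L)) = 9*((L + 2*L/((2*L)))*(2*L)) = 9*((L + 2*L*(1/(2*L)))*(2*L)) = 9*((L + 1)*(2*L)) = 9*((1 + L)*(2*L)) = 9*(2*L*(1 + L)) = 18*L*(1 + L))
(-8428 + D(154))/(4510 + 2150) = (-8428 + 18*154*(1 + 154))/(4510 + 2150) = (-8428 + 18*154*155)/6660 = (-8428 + 429660)*(1/6660) = 421232*(1/6660) = 105308/1665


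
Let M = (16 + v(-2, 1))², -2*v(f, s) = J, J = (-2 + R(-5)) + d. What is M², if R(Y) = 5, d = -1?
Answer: 50625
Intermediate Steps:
J = 2 (J = (-2 + 5) - 1 = 3 - 1 = 2)
v(f, s) = -1 (v(f, s) = -½*2 = -1)
M = 225 (M = (16 - 1)² = 15² = 225)
M² = 225² = 50625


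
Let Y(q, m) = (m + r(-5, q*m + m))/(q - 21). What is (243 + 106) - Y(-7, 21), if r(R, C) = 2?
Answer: 9795/28 ≈ 349.82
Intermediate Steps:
Y(q, m) = (2 + m)/(-21 + q) (Y(q, m) = (m + 2)/(q - 21) = (2 + m)/(-21 + q))
(243 + 106) - Y(-7, 21) = (243 + 106) - (2 + 21)/(-21 - 7) = 349 - 23/(-28) = 349 - (-1)*23/28 = 349 - 1*(-23/28) = 349 + 23/28 = 9795/28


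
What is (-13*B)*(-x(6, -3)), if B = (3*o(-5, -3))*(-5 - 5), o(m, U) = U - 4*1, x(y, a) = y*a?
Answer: -49140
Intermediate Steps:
x(y, a) = a*y
o(m, U) = -4 + U (o(m, U) = U - 4 = -4 + U)
B = 210 (B = (3*(-4 - 3))*(-5 - 5) = (3*(-7))*(-10) = -21*(-10) = 210)
(-13*B)*(-x(6, -3)) = (-13*210)*(-(-3)*6) = -(-2730)*(-18) = -2730*18 = -49140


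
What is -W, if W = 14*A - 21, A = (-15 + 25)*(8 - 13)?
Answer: 721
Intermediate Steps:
A = -50 (A = 10*(-5) = -50)
W = -721 (W = 14*(-50) - 21 = -700 - 21 = -721)
-W = -1*(-721) = 721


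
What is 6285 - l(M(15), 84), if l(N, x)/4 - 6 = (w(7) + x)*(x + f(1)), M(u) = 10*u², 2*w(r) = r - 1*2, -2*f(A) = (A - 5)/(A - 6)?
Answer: -113323/5 ≈ -22665.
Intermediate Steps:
f(A) = -(-5 + A)/(2*(-6 + A)) (f(A) = -(A - 5)/(2*(A - 6)) = -(-5 + A)/(2*(-6 + A)))
w(r) = -1 + r/2 (w(r) = (r - 1*2)/2 = (r - 2)/2 = (-2 + r)/2 = -1 + r/2)
l(N, x) = 24 + 4*(-⅖ + x)*(5/2 + x) (l(N, x) = 24 + 4*(((-1 + (½)*7) + x)*(x + (5 - 1*1)/(2*(-6 + 1)))) = 24 + 4*(((-1 + 7/2) + x)*(x + (½)*(5 - 1)/(-5))) = 24 + 4*((5/2 + x)*(x + (½)*(-⅕)*4)) = 24 + 4*((5/2 + x)*(x - ⅖)) = 24 + 4*((5/2 + x)*(-⅖ + x)) = 24 + 4*((-⅖ + x)*(5/2 + x)) = 24 + 4*(-⅖ + x)*(5/2 + x))
6285 - l(M(15), 84) = 6285 - (20 + 4*84² + (42/5)*84) = 6285 - (20 + 4*7056 + 3528/5) = 6285 - (20 + 28224 + 3528/5) = 6285 - 1*144748/5 = 6285 - 144748/5 = -113323/5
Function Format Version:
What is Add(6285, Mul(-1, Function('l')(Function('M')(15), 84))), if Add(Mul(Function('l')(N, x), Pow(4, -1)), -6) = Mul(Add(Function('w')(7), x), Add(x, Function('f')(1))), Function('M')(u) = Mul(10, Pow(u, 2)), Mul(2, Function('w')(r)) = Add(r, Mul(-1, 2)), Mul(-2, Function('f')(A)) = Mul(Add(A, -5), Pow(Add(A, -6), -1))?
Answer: Rational(-113323, 5) ≈ -22665.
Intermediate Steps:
Function('f')(A) = Mul(Rational(-1, 2), Pow(Add(-6, A), -1), Add(-5, A)) (Function('f')(A) = Mul(Rational(-1, 2), Mul(Add(A, -5), Pow(Add(A, -6), -1))) = Mul(Rational(-1, 2), Mul(Add(-5, A), Pow(Add(-6, A), -1))) = Mul(Rational(-1, 2), Mul(Pow(Add(-6, A), -1), Add(-5, A))) = Mul(Rational(-1, 2), Pow(Add(-6, A), -1), Add(-5, A)))
Function('w')(r) = Add(-1, Mul(Rational(1, 2), r)) (Function('w')(r) = Mul(Rational(1, 2), Add(r, Mul(-1, 2))) = Mul(Rational(1, 2), Add(r, -2)) = Mul(Rational(1, 2), Add(-2, r)) = Add(-1, Mul(Rational(1, 2), r)))
Function('l')(N, x) = Add(24, Mul(4, Add(Rational(-2, 5), x), Add(Rational(5, 2), x))) (Function('l')(N, x) = Add(24, Mul(4, Mul(Add(Add(-1, Mul(Rational(1, 2), 7)), x), Add(x, Mul(Rational(1, 2), Pow(Add(-6, 1), -1), Add(5, Mul(-1, 1))))))) = Add(24, Mul(4, Mul(Add(Add(-1, Rational(7, 2)), x), Add(x, Mul(Rational(1, 2), Pow(-5, -1), Add(5, -1)))))) = Add(24, Mul(4, Mul(Add(Rational(5, 2), x), Add(x, Mul(Rational(1, 2), Rational(-1, 5), 4))))) = Add(24, Mul(4, Mul(Add(Rational(5, 2), x), Add(x, Rational(-2, 5))))) = Add(24, Mul(4, Mul(Add(Rational(5, 2), x), Add(Rational(-2, 5), x)))) = Add(24, Mul(4, Mul(Add(Rational(-2, 5), x), Add(Rational(5, 2), x)))) = Add(24, Mul(4, Add(Rational(-2, 5), x), Add(Rational(5, 2), x))))
Add(6285, Mul(-1, Function('l')(Function('M')(15), 84))) = Add(6285, Mul(-1, Add(20, Mul(4, Pow(84, 2)), Mul(Rational(42, 5), 84)))) = Add(6285, Mul(-1, Add(20, Mul(4, 7056), Rational(3528, 5)))) = Add(6285, Mul(-1, Add(20, 28224, Rational(3528, 5)))) = Add(6285, Mul(-1, Rational(144748, 5))) = Add(6285, Rational(-144748, 5)) = Rational(-113323, 5)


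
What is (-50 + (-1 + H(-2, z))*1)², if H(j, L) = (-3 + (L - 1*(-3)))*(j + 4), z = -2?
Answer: 3025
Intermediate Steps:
H(j, L) = L*(4 + j) (H(j, L) = (-3 + (L + 3))*(4 + j) = (-3 + (3 + L))*(4 + j) = L*(4 + j))
(-50 + (-1 + H(-2, z))*1)² = (-50 + (-1 - 2*(4 - 2))*1)² = (-50 + (-1 - 2*2)*1)² = (-50 + (-1 - 4)*1)² = (-50 - 5*1)² = (-50 - 5)² = (-55)² = 3025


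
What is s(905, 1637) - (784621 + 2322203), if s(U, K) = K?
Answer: -3105187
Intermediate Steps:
s(905, 1637) - (784621 + 2322203) = 1637 - (784621 + 2322203) = 1637 - 1*3106824 = 1637 - 3106824 = -3105187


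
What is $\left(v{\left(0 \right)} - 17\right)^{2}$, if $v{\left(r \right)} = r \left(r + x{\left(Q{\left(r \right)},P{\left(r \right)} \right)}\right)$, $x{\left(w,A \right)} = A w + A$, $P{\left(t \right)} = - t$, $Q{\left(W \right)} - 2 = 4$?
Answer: $289$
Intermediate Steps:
$Q{\left(W \right)} = 6$ ($Q{\left(W \right)} = 2 + 4 = 6$)
$x{\left(w,A \right)} = A + A w$
$v{\left(r \right)} = - 6 r^{2}$ ($v{\left(r \right)} = r \left(r + - r \left(1 + 6\right)\right) = r \left(r + - r 7\right) = r \left(r - 7 r\right) = r \left(- 6 r\right) = - 6 r^{2}$)
$\left(v{\left(0 \right)} - 17\right)^{2} = \left(- 6 \cdot 0^{2} - 17\right)^{2} = \left(\left(-6\right) 0 - 17\right)^{2} = \left(0 - 17\right)^{2} = \left(-17\right)^{2} = 289$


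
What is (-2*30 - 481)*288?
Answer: -155808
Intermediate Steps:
(-2*30 - 481)*288 = (-60 - 481)*288 = -541*288 = -155808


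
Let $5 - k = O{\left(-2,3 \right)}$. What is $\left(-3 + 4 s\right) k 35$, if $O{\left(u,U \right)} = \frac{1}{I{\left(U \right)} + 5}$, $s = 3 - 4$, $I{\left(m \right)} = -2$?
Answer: $- \frac{3430}{3} \approx -1143.3$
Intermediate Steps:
$s = -1$ ($s = 3 - 4 = -1$)
$O{\left(u,U \right)} = \frac{1}{3}$ ($O{\left(u,U \right)} = \frac{1}{-2 + 5} = \frac{1}{3}$)
$k = \frac{14}{3}$ ($k = 5 - \frac{1}{3} = \frac{14}{3} \approx 4.6667$)
$\left(-3 + 4 s\right) k 35 = \left(-3 + 4 \left(-1\right)\right) \frac{14}{3} \cdot 35 = \left(-3 - 4\right) \frac{14}{3} \cdot 35 = \left(-7\right) \frac{14}{3} \cdot 35 = \left(- \frac{98}{3}\right) 35 = - \frac{3430}{3}$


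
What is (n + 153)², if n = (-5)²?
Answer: 31684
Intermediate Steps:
n = 25
(n + 153)² = (25 + 153)² = 178² = 31684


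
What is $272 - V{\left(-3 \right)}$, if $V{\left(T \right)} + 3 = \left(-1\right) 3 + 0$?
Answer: $278$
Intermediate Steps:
$V{\left(T \right)} = -6$ ($V{\left(T \right)} = -3 + \left(\left(-1\right) 3 + 0\right) = -3 + \left(-3 + 0\right) = -3 - 3 = -6$)
$272 - V{\left(-3 \right)} = 272 - -6 = 272 + 6 = 278$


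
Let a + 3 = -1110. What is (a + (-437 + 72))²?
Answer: 2184484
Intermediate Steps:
a = -1113 (a = -3 - 1110 = -1113)
(a + (-437 + 72))² = (-1113 + (-437 + 72))² = (-1113 - 365)² = (-1478)² = 2184484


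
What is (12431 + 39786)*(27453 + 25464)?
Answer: 2763166989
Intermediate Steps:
(12431 + 39786)*(27453 + 25464) = 52217*52917 = 2763166989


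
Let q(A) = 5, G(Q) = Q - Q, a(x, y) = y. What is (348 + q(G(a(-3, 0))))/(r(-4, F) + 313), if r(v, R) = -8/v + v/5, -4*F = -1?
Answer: 1765/1571 ≈ 1.1235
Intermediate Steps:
G(Q) = 0
F = ¼ (F = -¼*(-1) = ¼ ≈ 0.25000)
r(v, R) = -8/v + v/5 (r(v, R) = -8/v + v*(⅕) = -8/v + v/5)
(348 + q(G(a(-3, 0))))/(r(-4, F) + 313) = (348 + 5)/((-8/(-4) + (⅕)*(-4)) + 313) = 353/((-8*(-¼) - ⅘) + 313) = 353/((2 - ⅘) + 313) = 353/(6/5 + 313) = 353/(1571/5) = 353*(5/1571) = 1765/1571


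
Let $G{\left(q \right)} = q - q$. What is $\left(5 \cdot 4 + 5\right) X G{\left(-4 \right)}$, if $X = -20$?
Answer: $0$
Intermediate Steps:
$G{\left(q \right)} = 0$
$\left(5 \cdot 4 + 5\right) X G{\left(-4 \right)} = \left(5 \cdot 4 + 5\right) \left(-20\right) 0 = \left(20 + 5\right) \left(-20\right) 0 = 25 \left(-20\right) 0 = \left(-500\right) 0 = 0$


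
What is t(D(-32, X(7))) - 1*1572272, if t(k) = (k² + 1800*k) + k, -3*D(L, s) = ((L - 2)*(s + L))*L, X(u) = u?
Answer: 872651152/9 ≈ 9.6961e+7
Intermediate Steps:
D(L, s) = -L*(-2 + L)*(L + s)/3 (D(L, s) = -(L - 2)*(s + L)*L/3 = -(-2 + L)*(L + s)*L/3 = -L*(-2 + L)*(L + s)/3)
t(k) = k² + 1801*k
t(D(-32, X(7))) - 1*1572272 = ((⅓)*(-32)*(-1*(-32)² + 2*(-32) + 2*7 - 1*(-32)*7))*(1801 + (⅓)*(-32)*(-1*(-32)² + 2*(-32) + 2*7 - 1*(-32)*7)) - 1*1572272 = ((⅓)*(-32)*(-1*1024 - 64 + 14 + 224))*(1801 + (⅓)*(-32)*(-1*1024 - 64 + 14 + 224)) - 1572272 = ((⅓)*(-32)*(-1024 - 64 + 14 + 224))*(1801 + (⅓)*(-32)*(-1024 - 64 + 14 + 224)) - 1572272 = ((⅓)*(-32)*(-850))*(1801 + (⅓)*(-32)*(-850)) - 1572272 = 27200*(1801 + 27200/3)/3 - 1572272 = (27200/3)*(32603/3) - 1572272 = 886801600/9 - 1572272 = 872651152/9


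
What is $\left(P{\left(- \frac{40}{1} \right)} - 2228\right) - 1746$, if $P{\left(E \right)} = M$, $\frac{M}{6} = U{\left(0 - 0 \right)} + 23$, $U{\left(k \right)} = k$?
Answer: $-3836$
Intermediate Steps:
$M = 138$ ($M = 6 \left(\left(0 - 0\right) + 23\right) = 6 \left(\left(0 + 0\right) + 23\right) = 6 \left(0 + 23\right) = 6 \cdot 23 = 138$)
$P{\left(E \right)} = 138$
$\left(P{\left(- \frac{40}{1} \right)} - 2228\right) - 1746 = \left(138 - 2228\right) - 1746 = -2090 - 1746 = -3836$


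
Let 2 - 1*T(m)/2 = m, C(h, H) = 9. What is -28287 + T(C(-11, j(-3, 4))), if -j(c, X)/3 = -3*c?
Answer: -28301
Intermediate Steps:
j(c, X) = 9*c (j(c, X) = -(-9)*c = 9*c)
T(m) = 4 - 2*m
-28287 + T(C(-11, j(-3, 4))) = -28287 + (4 - 2*9) = -28287 + (4 - 18) = -28287 - 14 = -28301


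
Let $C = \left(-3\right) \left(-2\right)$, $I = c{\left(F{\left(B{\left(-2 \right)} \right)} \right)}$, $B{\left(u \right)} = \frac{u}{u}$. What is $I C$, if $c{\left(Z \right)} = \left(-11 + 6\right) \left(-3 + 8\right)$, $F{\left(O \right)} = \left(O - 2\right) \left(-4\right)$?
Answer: $-150$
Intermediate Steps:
$B{\left(u \right)} = 1$
$F{\left(O \right)} = 8 - 4 O$ ($F{\left(O \right)} = \left(-2 + O\right) \left(-4\right) = 8 - 4 O$)
$c{\left(Z \right)} = -25$ ($c{\left(Z \right)} = \left(-5\right) 5 = -25$)
$I = -25$
$C = 6$
$I C = \left(-25\right) 6 = -150$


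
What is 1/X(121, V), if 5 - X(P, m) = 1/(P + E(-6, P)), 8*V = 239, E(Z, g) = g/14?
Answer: 1815/9061 ≈ 0.20031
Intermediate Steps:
E(Z, g) = g/14 (E(Z, g) = g*(1/14) = g/14)
V = 239/8 (V = (⅛)*239 = 239/8 ≈ 29.875)
X(P, m) = 5 - 14/(15*P) (X(P, m) = 5 - 1/(P + P/14) = 5 - 1/(15*P/14) = 5 - 14/(15*P))
1/X(121, V) = 1/(5 - 14/15/121) = 1/(5 - 14/15*1/121) = 1/(5 - 14/1815) = 1/(9061/1815) = 1815/9061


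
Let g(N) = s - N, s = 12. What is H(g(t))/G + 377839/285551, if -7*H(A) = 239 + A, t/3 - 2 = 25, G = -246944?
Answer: 46656004413/35257553072 ≈ 1.3233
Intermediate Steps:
t = 81 (t = 6 + 3*25 = 6 + 75 = 81)
g(N) = 12 - N
H(A) = -239/7 - A/7 (H(A) = -(239 + A)/7 = -239/7 - A/7)
H(g(t))/G + 377839/285551 = (-239/7 - (12 - 1*81)/7)/(-246944) + 377839/285551 = (-239/7 - (12 - 81)/7)*(-1/246944) + 377839*(1/285551) = (-239/7 - ⅐*(-69))*(-1/246944) + 53977/40793 = (-239/7 + 69/7)*(-1/246944) + 53977/40793 = -170/7*(-1/246944) + 53977/40793 = 85/864304 + 53977/40793 = 46656004413/35257553072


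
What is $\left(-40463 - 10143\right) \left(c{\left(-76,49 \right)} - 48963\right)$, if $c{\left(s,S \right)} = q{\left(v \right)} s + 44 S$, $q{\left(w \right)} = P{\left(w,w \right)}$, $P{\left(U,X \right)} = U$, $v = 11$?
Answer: $2411021658$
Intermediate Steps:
$q{\left(w \right)} = w$
$c{\left(s,S \right)} = 11 s + 44 S$
$\left(-40463 - 10143\right) \left(c{\left(-76,49 \right)} - 48963\right) = \left(-40463 - 10143\right) \left(\left(11 \left(-76\right) + 44 \cdot 49\right) - 48963\right) = - 50606 \left(\left(-836 + 2156\right) - 48963\right) = - 50606 \left(1320 - 48963\right) = \left(-50606\right) \left(-47643\right) = 2411021658$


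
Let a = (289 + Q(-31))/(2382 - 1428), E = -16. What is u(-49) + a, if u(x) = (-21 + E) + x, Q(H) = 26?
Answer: -9081/106 ≈ -85.670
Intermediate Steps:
a = 35/106 (a = (289 + 26)/(2382 - 1428) = 315/954 = 315*(1/954) = 35/106 ≈ 0.33019)
u(x) = -37 + x (u(x) = (-21 - 16) + x = -37 + x)
u(-49) + a = (-37 - 49) + 35/106 = -86 + 35/106 = -9081/106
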